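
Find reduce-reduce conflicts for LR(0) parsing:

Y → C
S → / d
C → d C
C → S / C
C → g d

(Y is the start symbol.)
A reduce-reduce conflict occurs when an LR(0) state has two complete items [A → α .] and [B → β .] — both call for a reduction, and with no lookahead the parser cannot choose between them.

Augment with Y' → Y and build the canonical LR(0) collection (I0 = CLOSURE({[Y' → . Y]}), then GOTO on every symbol after a dot until no new states appear). It has 12 states:
  I0: { [C → . S / C], [C → . d C], [C → . g d], [S → . / d], [Y → . C], [Y' → . Y] }  — shift
  I1: { [S → / . d] }  — shift
  I2: { [Y → C .] }  — reduce
  I3: { [C → S . / C] }  — shift
  I4: { [Y' → Y .] }  — accept
  I5: { [C → . S / C], [C → . d C], [C → . g d], [C → d . C], [S → . / d] }  — shift
  I6: { [C → g . d] }  — shift
  I7: { [C → g d .] }  — reduce
  I8: { [C → d C .] }  — reduce
  I9: { [C → . S / C], [C → . d C], [C → . g d], [C → S / . C], [S → . / d] }  — shift
  I10: { [C → S / C .] }  — reduce
  I11: { [S → / d .] }  — reduce

No state contains more than one complete item.

Answer: No reduce-reduce conflicts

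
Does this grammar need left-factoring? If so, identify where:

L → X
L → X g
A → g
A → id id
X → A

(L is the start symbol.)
Yes, L has productions with common prefix 'X'

Left-factoring is needed when two productions for the same non-terminal
share a common prefix on the right-hand side.

Productions for L:
  L → X
  L → X g
Productions for A:
  A → g
  A → id id

Found common prefix 'X' in productions for L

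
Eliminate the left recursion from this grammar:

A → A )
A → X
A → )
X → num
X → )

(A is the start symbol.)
A is directly left-recursive. The standard transformation for
  A → A α₁ | ... | A α_m | β₁ | ... | β_n
is
  A  → β₁ A' | ... | β_n A'
  A' → α₁ A' | ... | α_m A' | ε

A → X becomes A → X A'
A → ) becomes A → ) A'
A → A ) becomes A' → ) A'
Add A' → ε

Productions for other non-terminals are unchanged:
  X → num
  X → )

Resulting grammar:
A → X A'
A → ) A'
A' → ) A'
A' → ε
X → num
X → )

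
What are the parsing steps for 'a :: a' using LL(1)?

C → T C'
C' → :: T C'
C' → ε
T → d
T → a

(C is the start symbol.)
Stack is shown with the top on the left.

Stack      Input     Action
---------------------------
C $        a :: a $  output C → T C'
T C' $     a :: a $  output T → a
a C' $     a :: a $  match 'a'
C' $       :: a $    output C' → :: T C'
:: T C' $  :: a $    match '::'
T C' $     a $       output T → a
a C' $     a $       match 'a'
C' $       $         output C' → ε
$          $         accept

The string is accepted.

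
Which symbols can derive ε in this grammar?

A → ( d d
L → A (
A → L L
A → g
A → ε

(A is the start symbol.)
{ 'A' }

ε-productions: A → ε
So A is immediately nullable.
No further non-terminal can be added: every production for the remaining non-terminals contains a terminal or a non-nullable non-terminal.
Nullable = { 'A' }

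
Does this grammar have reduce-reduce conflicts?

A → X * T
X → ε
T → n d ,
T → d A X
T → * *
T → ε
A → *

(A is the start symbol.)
No reduce-reduce conflicts

A reduce-reduce conflict occurs when an LR(0) state has two complete items [A → α .] and [B → β .] — both call for a reduction, and with no lookahead the parser cannot choose between them.

Augment with A' → A and build the canonical LR(0) collection (I0 = CLOSURE({[A' → . A]}), then GOTO on every symbol after a dot until no new states appear). It has 14 states:
  I0: { [A → . *], [A → . X * T], [A' → . A], [X → .] }  — shift, reduce
  I1: { [A → * .] }  — reduce
  I2: { [A' → A .] }  — accept
  I3: { [A → X . * T] }  — shift
  I4: { [A → X * . T], [T → . * *], [T → . d A X], [T → . n d ,], [T → .] }  — shift, reduce
  I5: { [T → * . *] }  — shift
  I6: { [A → X * T .] }  — reduce
  I7: { [A → . *], [A → . X * T], [T → d . A X], [X → .] }  — shift, reduce
  I8: { [T → n . d ,] }  — shift
  I9: { [T → n d . ,] }  — shift
  I10: { [T → n d , .] }  — reduce
  I11: { [T → d A . X], [X → .] }  — reduce
  I12: { [T → d A X .] }  — reduce
  I13: { [T → * * .] }  — reduce

No state contains more than one complete item.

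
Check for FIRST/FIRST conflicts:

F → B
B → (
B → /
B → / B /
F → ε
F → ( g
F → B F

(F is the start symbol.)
Yes. F → B / F → '(' g on { '(' }; F → B / F → B F on { '(', '/' }; F → '(' g / F → B F on { '(' }; B → '/' / B → '/' B '/' on { '/' }

FIRST sets of the non-terminals at (or reachable through a nullable prefix from) the front of some alternative:
  FIRST(B) = { '(', '/' }

Productions for F:
  F → B: FIRST = { '(', '/' }
  F → ε: FIRST = { ε }
  F → ( g: FIRST = { '(' }
  F → B F: FIRST = { '(', '/' }
Productions for B:
  B → (: FIRST = { '(' }
  B → /: FIRST = { '/' }
  B → / B /: FIRST = { '/' }

Conflict for F: F → B and F → ( g
  Overlap: { '(' }
Conflict for F: F → B and F → B F
  Overlap: { '(', '/' }
Conflict for F: F → ( g and F → B F
  Overlap: { '(' }
Conflict for B: B → / and B → / B /
  Overlap: { '/' }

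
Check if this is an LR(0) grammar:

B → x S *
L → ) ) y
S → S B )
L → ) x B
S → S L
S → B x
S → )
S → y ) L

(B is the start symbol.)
Yes, the grammar is LR(0)

Augment with B' → B and build the canonical LR(0) collection (I0 = CLOSURE({[B' → . B]}), then GOTO on every symbol after a dot until no new states appear). It has 19 states:
  I0: { [B → . x S *], [B' → . B] }  — shift
  I1: { [B' → B .] }  — accept
  I2: { [B → . x S *], [B → x . S *], [S → . )], [S → . B x], [S → . S B )], [S → . S L], [S → . y ) L] }  — shift
  I3: { [S → ) .] }  — reduce
  I4: { [S → B . x] }  — shift
  I5: { [B → . x S *], [B → x S . *], [L → . ) ) y], [L → . ) x B], [S → S . B )], [S → S . L] }  — shift
  I6: { [S → y . ) L] }  — shift
  I7: { [L → . ) ) y], [L → . ) x B], [S → y ) . L] }  — shift
  I8: { [L → ) . ) y], [L → ) . x B] }  — shift
  I9: { [S → y ) L .] }  — reduce
  I10: { [L → ) ) . y] }  — shift
  I11: { [B → . x S *], [L → ) x . B] }  — shift
  I12: { [L → ) x B .] }  — reduce
  I13: { [L → ) ) y .] }  — reduce
  I14: { [B → x S * .] }  — reduce
  I15: { [S → S B . )] }  — shift
  I16: { [S → S L .] }  — reduce
  I17: { [S → S B ) .] }  — reduce
  I18: { [S → B x .] }  — reduce

Every state is either a pure shift/goto state or contains exactly one complete item and nothing to shift — no conflicts. The grammar is LR(0).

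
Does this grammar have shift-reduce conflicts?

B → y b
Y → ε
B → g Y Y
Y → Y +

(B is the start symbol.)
Yes — I5: [Y → .] vs [Y → Y . +]; I7: [B → g Y Y .] vs [Y → Y . +]

A shift-reduce conflict occurs when an LR(0) state has both:
  - a complete (reduce) item [A → α .] (dot at the end), and
  - a shift item [B → β . c γ] (dot before a terminal).

Augment with B' → B and build the canonical LR(0) collection (I0 = CLOSURE({[B' → . B]}), then GOTO on every symbol after a dot until no new states appear). It has 8 states:
  I0: { [B → . g Y Y], [B → . y b], [B' → . B] }  — shift
  I1: { [B' → B .] }  — accept
  I2: { [B → g . Y Y], [Y → . Y +], [Y → .] }  — reduce
  I3: { [B → y . b] }  — shift
  I4: { [B → y b .] }  — reduce
  I5: { [B → g Y . Y], [Y → . Y +], [Y → .], [Y → Y . +] }  — shift, reduce
  I6: { [Y → Y + .] }  — reduce
  I7: { [B → g Y Y .], [Y → Y . +] }  — shift, reduce

I5 contains reduce item [Y → .] and shift item [Y → Y . +] — shift-reduce conflict.
I7 contains reduce item [B → g Y Y .] and shift item [Y → Y . +] — shift-reduce conflict.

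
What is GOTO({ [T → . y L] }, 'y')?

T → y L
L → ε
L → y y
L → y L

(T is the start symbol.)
GOTO(I, 'y') = CLOSURE({ [A → αX.β] : [A → α.Xβ] ∈ I, X = 'y' })

Items with dot before 'y', with the dot advanced:
  [T → . y L] → [T → y . L]
Closure of the advanced items:
  [T → y . L] has the dot before L: add [L → .], [L → . y y], [L → . y L]

GOTO = { [L → . y L], [L → . y y], [L → .], [T → y . L] }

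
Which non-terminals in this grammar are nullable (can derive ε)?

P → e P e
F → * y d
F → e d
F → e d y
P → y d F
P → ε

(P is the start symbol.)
A non-terminal is nullable if it can derive ε (the empty string): either it has an ε-production, or it has a production whose right-hand side consists entirely of nullable non-terminals.

ε-productions: P → ε
So P is immediately nullable.
No further non-terminal can be added: every production for the remaining non-terminals contains a terminal or a non-nullable non-terminal.
Nullable = { 'P' }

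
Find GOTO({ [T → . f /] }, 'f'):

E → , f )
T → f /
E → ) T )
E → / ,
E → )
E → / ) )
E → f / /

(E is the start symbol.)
{ [T → f . /] }

GOTO(I, 'f') = CLOSURE({ [A → αX.β] : [A → α.Xβ] ∈ I, X = 'f' })

Items with dot before 'f', with the dot advanced:
  [T → . f /] → [T → f . /]
Closure adds nothing (no advanced item has the dot before a non-terminal).

GOTO = { [T → f . /] }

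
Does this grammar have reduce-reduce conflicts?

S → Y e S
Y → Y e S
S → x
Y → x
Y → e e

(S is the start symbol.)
Yes — I4: [S → x .] vs [Y → x .]; I7: [S → Y e S .] vs [Y → Y e S .]

Augment with S' → S and build the canonical LR(0) collection (I0 = CLOSURE({[S' → . S]}), then GOTO on every symbol after a dot until no new states appear). It has 8 states:
  I0: { [S → . Y e S], [S → . x], [S' → . S], [Y → . Y e S], [Y → . e e], [Y → . x] }  — shift
  I1: { [S' → S .] }  — accept
  I2: { [S → Y . e S], [Y → Y . e S] }  — shift
  I3: { [Y → e . e] }  — shift
  I4: { [S → x .], [Y → x .] }  — 2 reduces
  I5: { [Y → e e .] }  — reduce
  I6: { [S → . Y e S], [S → . x], [S → Y e . S], [Y → . Y e S], [Y → . e e], [Y → . x], [Y → Y e . S] }  — shift
  I7: { [S → Y e S .], [Y → Y e S .] }  — 2 reduces

I4 contains complete items [S → x .], [Y → x .] — reduce-reduce conflict.
I7 contains complete items [S → Y e S .], [Y → Y e S .] — reduce-reduce conflict.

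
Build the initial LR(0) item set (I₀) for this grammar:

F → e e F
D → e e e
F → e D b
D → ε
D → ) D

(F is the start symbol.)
{ [F → . e D b], [F → . e e F], [F' → . F] }

First, augment the grammar with F' → F
I₀ = CLOSURE({ [F' → . F] }):
  [F' → . F] has the dot before F: add [F → . e e F], [F → . e D b]
No further items can be added.

I₀ = { [F → . e D b], [F → . e e F], [F' → . F] }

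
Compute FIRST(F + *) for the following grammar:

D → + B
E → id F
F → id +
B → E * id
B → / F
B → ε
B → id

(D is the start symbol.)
{ 'id' }

FIRST sets of the non-terminals involved (from the grammar, by fixed-point iteration):
  FIRST(F) = { 'id' }

To compute FIRST(F + *), process the symbols left to right:
Symbol F is a non-terminal. Add FIRST(F) \ {ε} = { 'id' }
F is not nullable (ε ∉ FIRST(F)), so stop here.
FIRST(F + *) = { 'id' }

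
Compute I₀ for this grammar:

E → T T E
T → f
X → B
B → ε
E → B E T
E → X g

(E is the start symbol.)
{ [B → .], [E → . B E T], [E → . T T E], [E → . X g], [E' → . E], [T → . f], [X → . B] }

First, augment the grammar with E' → E
I₀ = CLOSURE({ [E' → . E] }):
  [E' → . E] has the dot before E: add [E → . T T E], [E → . B E T], [E → . X g]
  [E → . T T E] has the dot before T: add [T → . f]
  [E → . B E T] has the dot before B: add [B → .]
  [E → . X g] has the dot before X: add [X → . B]
No further items can be added.

I₀ = { [B → .], [E → . B E T], [E → . T T E], [E → . X g], [E' → . E], [T → . f], [X → . B] }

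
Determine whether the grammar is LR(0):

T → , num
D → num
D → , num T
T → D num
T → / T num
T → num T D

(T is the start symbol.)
Augment with T' → T and build the canonical LR(0) collection (I0 = CLOSURE({[T' → . T]}), then GOTO on every symbol after a dot until no new states appear). It has 16 states:
  I0: { [D → . , num T], [D → . num], [T → . , num], [T → . / T num], [T → . D num], [T → . num T D], [T' → . T] }  — shift
  I1: { [D → , . num T], [T → , . num] }  — shift
  I2: { [D → . , num T], [D → . num], [T → . , num], [T → . / T num], [T → . D num], [T → . num T D], [T → / . T num] }  — shift
  I3: { [T → D . num] }  — shift
  I4: { [T' → T .] }  — accept
  I5: { [D → . , num T], [D → . num], [D → num .], [T → . , num], [T → . / T num], [T → . D num], [T → . num T D], [T → num . T D] }  — shift, reduce
  I6: { [D → . , num T], [D → . num], [T → num T . D] }  — shift
  I7: { [D → , . num T] }  — shift
  I8: { [T → num T D .] }  — reduce
  I9: { [D → num .] }  — reduce
  I10: { [D → , num . T], [D → . , num T], [D → . num], [T → . , num], [T → . / T num], [T → . D num], [T → . num T D] }  — shift
  I11: { [D → , num T .] }  — reduce
  I12: { [T → D num .] }  — reduce
  I13: { [T → / T . num] }  — shift
  I14: { [T → / T num .] }  — reduce
  I15: { [D → , num . T], [D → . , num T], [D → . num], [T → , num .], [T → . , num], [T → . / T num], [T → . D num], [T → . num T D] }  — shift, reduce

Conflict in state I5:
  Shift-reduce conflict between [D → num .] and [D → . , num T]
So the grammar is NOT LR(0).

Answer: No. Shift-reduce conflict between [D → num .] and [D → . , num T]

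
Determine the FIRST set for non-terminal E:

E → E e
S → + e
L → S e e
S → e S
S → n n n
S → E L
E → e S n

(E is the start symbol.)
{ 'e' }

To compute FIRST(E), examine every production with E on the left-hand side, reading each right-hand side left to right until a non-nullable symbol is reached.

From E → E e:
  - E is the symbol being defined: contributes nothing new
    E is not nullable, so stop
From E → e S n:
  - e is a terminal: add 'e' and stop

Collecting: FIRST(E) = { 'e' }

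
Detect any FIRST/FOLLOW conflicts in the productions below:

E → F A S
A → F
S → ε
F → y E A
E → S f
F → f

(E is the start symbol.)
No FIRST/FOLLOW conflicts.

A FIRST/FOLLOW conflict occurs when a non-terminal N has a nullable alternative N → β (β ⇒* ε) and another alternative N → α with FIRST(α) ∩ FOLLOW(N) ≠ ∅: on such a lookahead the parser cannot decide between expanding α and letting N vanish via β.

Nullable non-terminals: S.
S has a nullable alternative but only one production, so nothing to check.

A, E, F have no nullable alternative, so no FIRST/FOLLOW check is needed there.

No FIRST/FOLLOW conflicts found.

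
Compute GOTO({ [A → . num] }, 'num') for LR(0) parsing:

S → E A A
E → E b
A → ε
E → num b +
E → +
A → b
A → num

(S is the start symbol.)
{ [A → num .] }

GOTO(I, 'num') = CLOSURE({ [A → αX.β] : [A → α.Xβ] ∈ I, X = 'num' })

Items with dot before 'num', with the dot advanced:
  [A → . num] → [A → num .]
Closure adds nothing (no advanced item has the dot before a non-terminal).

GOTO = { [A → num .] }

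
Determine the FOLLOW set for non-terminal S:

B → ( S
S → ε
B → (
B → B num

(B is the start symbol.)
To compute FOLLOW(S), find every occurrence of S on a right-hand side N → α S β: add FIRST(β) \ {ε}, and if β is empty or nullable also add FOLLOW(N). Iterate to a fixed point.

In B → ( S: S is at the end, add FOLLOW(B)

The FOLLOW sets referred to above (computed the same way, to a fixed point):
  FOLLOW(B) = { $, 'num' }

Taking the union: FOLLOW(S) = { $, 'num' }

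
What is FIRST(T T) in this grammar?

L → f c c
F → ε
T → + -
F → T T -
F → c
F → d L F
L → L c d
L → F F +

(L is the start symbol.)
FIRST sets of the non-terminals involved (from the grammar, by fixed-point iteration):
  FIRST(T) = { '+' }

To compute FIRST(T T), process the symbols left to right:
Symbol T is a non-terminal. Add FIRST(T) \ {ε} = { '+' }
T is not nullable (ε ∉ FIRST(T)), so stop here.
FIRST(T T) = { '+' }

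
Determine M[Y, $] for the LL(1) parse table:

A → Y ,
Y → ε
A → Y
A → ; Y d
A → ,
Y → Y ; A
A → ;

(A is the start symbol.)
Y → ε

To find M[Y, $], we find productions for Y where $ is in the predict set (PREDICT(N → α) = (FIRST(α) \ {ε}) ∪ (FOLLOW(N) if α ⇒* ε)).

Relevant sets:
  FIRST(Y) = { ';', ε }
  FOLLOW(Y) = { $, ',', ';', 'd' }

Y → ε: PREDICT = { $, ',', ';', 'd' }
  $ is in predict set, so this production goes in M[Y, $]
Y → Y ; A: PREDICT = { ';' }

M[Y, $] = Y → ε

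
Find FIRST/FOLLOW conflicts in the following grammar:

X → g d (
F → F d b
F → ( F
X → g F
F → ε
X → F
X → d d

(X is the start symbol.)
Nullable non-terminals: F, X.
FIRST sets used below: FIRST(F) = { '(', 'd', ε }

F: nullable alternative(s) F → ε; FOLLOW(F) = { $, 'd' }
  F → F d b: FIRST \ {ε} = { '(', 'd' } — overlaps FOLLOW(F) on { 'd' }: CONFLICT
  F → ( F: FIRST \ {ε} = { '(' } — disjoint from FOLLOW(F)
  F → ε: FIRST \ {ε} = { } — this is the only nullable alternative, skip

X: nullable alternative(s) X → F; FOLLOW(X) = { $ }
  X → g d (: FIRST \ {ε} = { 'g' } — disjoint from FOLLOW(X)
  X → g F: FIRST \ {ε} = { 'g' } — disjoint from FOLLOW(X)
  X → F: FIRST \ {ε} = { '(', 'd' } — this is the only nullable alternative, skip
  X → d d: FIRST \ {ε} = { 'd' } — disjoint from FOLLOW(X)

So the grammar has 1 FIRST/FOLLOW conflict (marked CONFLICT above).

Answer: Yes. F → F d b with FOLLOW(F) on { 'd' }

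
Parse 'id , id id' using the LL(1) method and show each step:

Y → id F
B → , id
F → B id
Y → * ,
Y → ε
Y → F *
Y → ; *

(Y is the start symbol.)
LL(1) parsing maintains a stack (initially the start symbol over $) and the input. At each step: if the stack top is a terminal, match it against the current input token; if it is a non-terminal N, replace it with the RHS of M[N, lookahead] (the unique production whose predict set contains the lookahead).

Stack is shown with the top on the left.

Stack      Input         Action
-------------------------------
Y $        id , id id $  output Y → id F
id F $     id , id id $  match 'id'
F $        , id id $     output F → B id
B id $     , id id $     output B → , id
, id id $  , id id $     match ','
id id $    id id $       match 'id'
id $       id $          match 'id'
$          $             accept

The string is accepted.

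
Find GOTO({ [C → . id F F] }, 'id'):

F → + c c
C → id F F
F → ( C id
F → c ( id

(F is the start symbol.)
GOTO(I, 'id') = CLOSURE({ [A → αX.β] : [A → α.Xβ] ∈ I, X = 'id' })

Items with dot before 'id', with the dot advanced:
  [C → . id F F] → [C → id . F F]
Closure of the advanced items:
  [C → id . F F] has the dot before F: add [F → . + c c], [F → . ( C id], [F → . c ( id]

GOTO = { [C → id . F F], [F → . ( C id], [F → . + c c], [F → . c ( id] }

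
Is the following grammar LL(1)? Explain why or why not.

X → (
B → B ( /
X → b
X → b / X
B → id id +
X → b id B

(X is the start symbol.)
No. Predict set conflict for X: { 'b' }

A grammar is LL(1) if for each non-terminal N with multiple productions, the predict sets of those productions are pairwise disjoint, where PREDICT(N → α) = (FIRST(α) \ {ε}) ∪ (FOLLOW(N) if α ⇒* ε).

Relevant sets:
  FIRST(B) = { 'id' }

For X:
  PREDICT(X → '(') = { '(' }
  PREDICT(X → b) = { 'b' }
  PREDICT(X → b '/' X) = { 'b' }
  PREDICT(X → b id B) = { 'b' }
For B:
  PREDICT(B → B '(' '/') = { 'id' }
  PREDICT(B → id id '+') = { 'id' }

Conflict found: Predict set conflict for X: { 'b' }
The grammar is NOT LL(1).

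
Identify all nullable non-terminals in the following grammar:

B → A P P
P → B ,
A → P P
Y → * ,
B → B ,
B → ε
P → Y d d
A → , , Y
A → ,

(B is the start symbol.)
A non-terminal is nullable if it can derive ε (the empty string): either it has an ε-production, or it has a production whose right-hand side consists entirely of nullable non-terminals.

ε-productions: B → ε
So B is immediately nullable.
No further non-terminal can be added: every production for the remaining non-terminals contains a terminal or a non-nullable non-terminal.
Nullable = { 'B' }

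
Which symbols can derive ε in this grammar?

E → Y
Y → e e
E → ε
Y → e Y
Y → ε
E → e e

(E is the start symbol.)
A non-terminal is nullable if it can derive ε (the empty string): either it has an ε-production, or it has a production whose right-hand side consists entirely of nullable non-terminals.

ε-productions: E → ε, Y → ε
So E, Y are immediately nullable.
Every non-terminal is now nullable.
Nullable = { 'E', 'Y' }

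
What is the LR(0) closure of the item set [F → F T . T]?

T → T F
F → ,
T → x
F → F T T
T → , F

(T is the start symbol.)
{ [F → F T . T], [T → . , F], [T → . T F], [T → . x] }

To compute CLOSURE, for each item [A → α.Bβ] where B is a non-terminal, add [B → .γ] for all productions B → γ; repeat for the newly added items until nothing changes.

Start with: [F → F T . T]
  [F → F T . T] has the dot before T: add [T → . T F], [T → . x], [T → . , F]
No further items can be added.

CLOSURE = { [F → F T . T], [T → . , F], [T → . T F], [T → . x] }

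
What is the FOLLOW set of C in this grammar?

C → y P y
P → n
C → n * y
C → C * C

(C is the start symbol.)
{ $, '*' }

To compute FOLLOW(C), find every occurrence of C on a right-hand side N → α C β: add FIRST(β) \ {ε}, and if β is empty or nullable also add FOLLOW(N). Iterate to a fixed point.

C is the start symbol, so $ ∈ FOLLOW(C).
In C → C * C: C is followed by '*' C, add FIRST('*' C) \ {ε} = { '*' }
In C → C * C: C is at the end; this adds FOLLOW(C) to itself — nothing new

Taking the union: FOLLOW(C) = { $, '*' }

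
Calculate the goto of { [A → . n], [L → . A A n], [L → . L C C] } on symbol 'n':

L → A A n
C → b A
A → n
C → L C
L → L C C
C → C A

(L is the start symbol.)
{ [A → n .] }

GOTO(I, 'n') = CLOSURE({ [A → αX.β] : [A → α.Xβ] ∈ I, X = 'n' })

Items with dot before 'n', with the dot advanced:
  [A → . n] → [A → n .]
Closure adds nothing (no advanced item has the dot before a non-terminal).

GOTO = { [A → n .] }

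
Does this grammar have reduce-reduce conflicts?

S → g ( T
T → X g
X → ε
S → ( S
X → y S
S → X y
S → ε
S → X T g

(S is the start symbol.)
A reduce-reduce conflict occurs when an LR(0) state has two complete items [A → α .] and [B → β .] — both call for a reduction, and with no lookahead the parser cannot choose between them.

Augment with S' → S and build the canonical LR(0) collection (I0 = CLOSURE({[S' → . S]}), then GOTO on every symbol after a dot until no new states appear). It has 15 states:
  I0: { [S → . ( S], [S → . X T g], [S → . X y], [S → . g ( T], [S → .], [S' → . S], [X → . y S], [X → .] }  — shift, 2 reduces
  I1: { [S → ( . S], [S → . ( S], [S → . X T g], [S → . X y], [S → . g ( T], [S → .], [X → . y S], [X → .] }  — shift, 2 reduces
  I2: { [S' → S .] }  — accept
  I3: { [S → X . T g], [S → X . y], [T → . X g], [X → . y S], [X → .] }  — shift, reduce
  I4: { [S → g . ( T] }  — shift
  I5: { [S → . ( S], [S → . X T g], [S → . X y], [S → . g ( T], [S → .], [X → . y S], [X → .], [X → y . S] }  — shift, 2 reduces
  I6: { [X → y S .] }  — reduce
  I7: { [S → g ( . T], [T → . X g], [X → . y S], [X → .] }  — shift, reduce
  I8: { [S → g ( T .] }  — reduce
  I9: { [T → X . g] }  — shift
  I10: { [T → X g .] }  — reduce
  I11: { [S → X T . g] }  — shift
  I12: { [S → . ( S], [S → . X T g], [S → . X y], [S → . g ( T], [S → .], [S → X y .], [X → . y S], [X → .], [X → y . S] }  — shift, 3 reduces
  I13: { [S → X T g .] }  — reduce
  I14: { [S → ( S .] }  — reduce

I0 contains complete items [S → .], [X → .] — reduce-reduce conflict.
I1 contains complete items [S → .], [X → .] — reduce-reduce conflict.
I5 contains complete items [S → .], [X → .] — reduce-reduce conflict.
I12 contains complete items [S → .], [S → X y .], [X → .] — reduce-reduce conflict.

Answer: Yes — I0: [S → .] vs [X → .]; I1: [S → .] vs [X → .]; I5: [S → .] vs [X → .]; I12: [S → .] vs [S → X y .]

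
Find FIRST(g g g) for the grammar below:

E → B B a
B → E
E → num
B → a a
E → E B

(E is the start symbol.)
To compute FIRST(g g g), process the symbols left to right:
Symbol g is a terminal. Add 'g' and stop.
FIRST(g g g) = { 'g' }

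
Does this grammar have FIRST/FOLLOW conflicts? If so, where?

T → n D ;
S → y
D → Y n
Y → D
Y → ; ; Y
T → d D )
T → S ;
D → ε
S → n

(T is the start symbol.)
Yes. D → Y n with FOLLOW(D) on { ';', 'n' }

A FIRST/FOLLOW conflict occurs when a non-terminal N has a nullable alternative N → β (β ⇒* ε) and another alternative N → α with FIRST(α) ∩ FOLLOW(N) ≠ ∅: on such a lookahead the parser cannot decide between expanding α and letting N vanish via β.

Nullable non-terminals: D, Y.
FIRST sets used below: FIRST(Y) = { ';', 'n', ε }, FIRST(D) = { ';', 'n', ε }

D: nullable alternative(s) D → ε; FOLLOW(D) = { ')', ';', 'n' }
  D → Y n: FIRST \ {ε} = { ';', 'n' } — overlaps FOLLOW(D) on { ';', 'n' }: CONFLICT
  D → ε: FIRST \ {ε} = { } — this is the only nullable alternative, skip

Y: nullable alternative(s) Y → D; FOLLOW(Y) = { 'n' }
  Y → D: FIRST \ {ε} = { ';', 'n' } — this is the only nullable alternative, skip
  Y → ; ; Y: FIRST \ {ε} = { ';' } — disjoint from FOLLOW(Y)

S, T have no nullable alternative, so no FIRST/FOLLOW check is needed there.

So the grammar has 1 FIRST/FOLLOW conflict (marked CONFLICT above).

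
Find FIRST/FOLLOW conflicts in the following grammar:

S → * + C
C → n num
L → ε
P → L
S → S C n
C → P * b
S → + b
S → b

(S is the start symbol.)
No FIRST/FOLLOW conflicts.

A FIRST/FOLLOW conflict occurs when a non-terminal N has a nullable alternative N → β (β ⇒* ε) and another alternative N → α with FIRST(α) ∩ FOLLOW(N) ≠ ∅: on such a lookahead the parser cannot decide between expanding α and letting N vanish via β.

Nullable non-terminals: L, P.
L has a nullable alternative but only one production, so nothing to check.
P has a nullable alternative but only one production, so nothing to check.

C, S have no nullable alternative, so no FIRST/FOLLOW check is needed there.

No FIRST/FOLLOW conflicts found.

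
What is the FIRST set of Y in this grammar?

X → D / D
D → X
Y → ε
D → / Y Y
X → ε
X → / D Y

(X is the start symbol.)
{ ε }

To compute FIRST(Y), examine every production with Y on the left-hand side, reading each right-hand side left to right until a non-nullable symbol is reached.

From Y → ε:
  - ε-production, so ε ∈ FIRST(Y)

Collecting: FIRST(Y) = { ε }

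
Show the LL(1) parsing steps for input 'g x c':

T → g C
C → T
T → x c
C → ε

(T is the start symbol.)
LL(1) parsing maintains a stack (initially the start symbol over $) and the input. At each step: if the stack top is a terminal, match it against the current input token; if it is a non-terminal N, replace it with the RHS of M[N, lookahead] (the unique production whose predict set contains the lookahead).

Stack is shown with the top on the left.

Stack  Input    Action
----------------------
T $    g x c $  output T → g C
g C $  g x c $  match 'g'
C $    x c $    output C → T
T $    x c $    output T → x c
x c $  x c $    match 'x'
c $    c $      match 'c'
$      $        accept

The string is accepted.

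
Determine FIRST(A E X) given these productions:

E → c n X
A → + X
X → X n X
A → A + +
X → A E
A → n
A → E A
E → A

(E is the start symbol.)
{ '+', 'c', 'n' }

FIRST sets of the non-terminals involved (from the grammar, by fixed-point iteration):
  FIRST(A) = { '+', 'c', 'n' }

To compute FIRST(A E X), process the symbols left to right:
Symbol A is a non-terminal. Add FIRST(A) \ {ε} = { '+', 'c', 'n' }
A is not nullable (ε ∉ FIRST(A)), so stop here.
FIRST(A E X) = { '+', 'c', 'n' }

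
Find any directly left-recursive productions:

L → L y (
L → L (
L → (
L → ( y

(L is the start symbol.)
Direct left recursion occurs when N → N α for some non-terminal N (the right-hand side begins with the left-hand side itself).

L → L y (: LEFT RECURSIVE (starts with L)
L → L (: LEFT RECURSIVE (starts with L)
L → (: starts with '('
L → ( y: starts with '('

The grammar has direct left recursion on: L.

Answer: Yes, L is left-recursive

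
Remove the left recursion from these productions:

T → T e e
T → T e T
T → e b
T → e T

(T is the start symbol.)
T → e b T'
T → e T T'
T' → e e T'
T' → e T T'
T' → ε

T is directly left-recursive. The standard transformation for
  A → A α₁ | ... | A α_m | β₁ | ... | β_n
is
  A  → β₁ A' | ... | β_n A'
  A' → α₁ A' | ... | α_m A' | ε

T → e b becomes T → e b T'
T → e T becomes T → e T T'
T → T e e becomes T' → e e T'
T → T e T becomes T' → e T T'
Add T' → ε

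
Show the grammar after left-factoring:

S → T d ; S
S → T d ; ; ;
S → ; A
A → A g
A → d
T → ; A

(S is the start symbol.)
S → T d ; S'
S' → S
S' → ; ;
S → ; A
A → A g
A → d
T → ; A

Left-factoring transforms A → αβ₁ | αβ₂ into A → αA' and A' → β₁ | β₂
(α is the longest common prefix among the alternatives). Repeat until
no nonterminal has two alternatives with a common prefix.

Round 1: S has alternatives sharing prefix 'T d ;'. Introduce S': S → T d ; S'
  Add: S' → S
  Add: S' → ; ;

No remaining common prefixes — done.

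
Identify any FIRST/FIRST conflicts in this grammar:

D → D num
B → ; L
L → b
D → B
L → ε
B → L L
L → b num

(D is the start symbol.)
A FIRST/FIRST conflict occurs when two productions N → α and N → β for the same non-terminal have FIRST(α) ∩ FIRST(β) ≠ ∅ (with ε ∈ FIRST of a nullable right-hand side, so two nullable alternatives also conflict).

FIRST sets of the non-terminals at (or reachable through a nullable prefix from) the front of some alternative:
  FIRST(D) = { ';', 'b', 'num', ε }
  FIRST(B) = { ';', 'b', ε }
  FIRST(L) = { 'b', ε }

Productions for D:
  D → D num: FIRST = { ';', 'b', 'num' }
  D → B: FIRST = { ';', 'b', ε }
Productions for B:
  B → ; L: FIRST = { ';' }
  B → L L: FIRST = { 'b', ε }
Productions for L:
  L → b: FIRST = { 'b' }
  L → ε: FIRST = { ε }
  L → b num: FIRST = { 'b' }

Conflict for D: D → D num and D → B
  Overlap: { ';', 'b' }
Conflict for L: L → b and L → b num
  Overlap: { 'b' }

Answer: Yes. D → D num / D → B on { ';', 'b' }; L → b / L → b num on { 'b' }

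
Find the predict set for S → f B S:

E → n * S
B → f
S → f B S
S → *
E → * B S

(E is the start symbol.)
{ 'f' }

PREDICT(S → f B S) = (FIRST(RHS) \ {ε}) ∪ (FOLLOW(S) if ε ∈ FIRST(RHS), i.e. RHS ⇒* ε)
FIRST(f B S) = { 'f' }
ε ∉ FIRST(f B S), so FOLLOW(S) is not added.
PREDICT(S → f B S) = { 'f' }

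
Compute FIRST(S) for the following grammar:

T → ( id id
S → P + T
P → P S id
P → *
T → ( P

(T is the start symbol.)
{ '*' }

FIRST sets of the other non-terminals involved (by the same procedure, iterated to a fixed point):
  FIRST(P) = { '*' }

From S → P + T:
  - P is a non-terminal: add FIRST(P) \ {ε} = { '*' }
    P is not nullable, so stop

Collecting: FIRST(S) = { '*' }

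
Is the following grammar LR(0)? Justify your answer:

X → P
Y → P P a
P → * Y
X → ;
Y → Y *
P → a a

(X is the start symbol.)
Augment with X' → X and build the canonical LR(0) collection (I0 = CLOSURE({[X' → . X]}), then GOTO on every symbol after a dot until no new states appear). It has 12 states:
  I0: { [P → . * Y], [P → . a a], [X → . ;], [X → . P], [X' → . X] }  — shift
  I1: { [P → * . Y], [P → . * Y], [P → . a a], [Y → . P P a], [Y → . Y *] }  — shift
  I2: { [X → ; .] }  — reduce
  I3: { [X → P .] }  — reduce
  I4: { [X' → X .] }  — accept
  I5: { [P → a . a] }  — shift
  I6: { [P → a a .] }  — reduce
  I7: { [P → . * Y], [P → . a a], [Y → P . P a] }  — shift
  I8: { [P → * Y .], [Y → Y . *] }  — shift, reduce
  I9: { [Y → Y * .] }  — reduce
  I10: { [Y → P P . a] }  — shift
  I11: { [Y → P P a .] }  — reduce

Conflict in state I8:
  Shift-reduce conflict between [P → * Y .] and [Y → Y . *]
So the grammar is NOT LR(0).

Answer: No. Shift-reduce conflict between [P → * Y .] and [Y → Y . *]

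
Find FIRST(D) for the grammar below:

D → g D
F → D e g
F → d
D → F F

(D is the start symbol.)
To compute FIRST(D), examine every production with D on the left-hand side, reading each right-hand side left to right until a non-nullable symbol is reached.

FIRST sets of the other non-terminals involved (by the same procedure, iterated to a fixed point):
  FIRST(F) = { 'd', 'g' }

From D → g D:
  - g is a terminal: add 'g' and stop
From D → F F:
  - F is a non-terminal: add FIRST(F) \ {ε} = { 'd', 'g' }
    F is not nullable, so stop

Collecting: FIRST(D) = { 'd', 'g' }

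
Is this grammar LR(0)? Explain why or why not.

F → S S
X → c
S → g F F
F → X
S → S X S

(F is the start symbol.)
No. Shift-reduce conflict between [F → S S .] and [X → . c]

A grammar is LR(0) if no state in the canonical LR(0) collection has:
  - both a shift item (dot before a terminal) and a complete item (shift-reduce conflict), or
  - two or more complete items (reduce-reduce conflict; the accept item [F' → F .] counts as a complete item here).

Augment with F' → F and build the canonical LR(0) collection (I0 = CLOSURE({[F' → . F]}), then GOTO on every symbol after a dot until no new states appear). It has 11 states:
  I0: { [F → . S S], [F → . X], [F' → . F], [S → . S X S], [S → . g F F], [X → . c] }  — shift
  I1: { [F' → F .] }  — accept
  I2: { [F → S . S], [S → . S X S], [S → . g F F], [S → S . X S], [X → . c] }  — shift
  I3: { [F → X .] }  — reduce
  I4: { [X → c .] }  — reduce
  I5: { [F → . S S], [F → . X], [S → . S X S], [S → . g F F], [S → g . F F], [X → . c] }  — shift
  I6: { [F → . S S], [F → . X], [S → . S X S], [S → . g F F], [S → g F . F], [X → . c] }  — shift
  I7: { [S → g F F .] }  — reduce
  I8: { [F → S S .], [S → S . X S], [X → . c] }  — shift, reduce
  I9: { [S → . S X S], [S → . g F F], [S → S X . S] }  — shift
  I10: { [S → S . X S], [S → S X S .], [X → . c] }  — shift, reduce

Conflict in state I8:
  Shift-reduce conflict between [F → S S .] and [X → . c]
So the grammar is NOT LR(0).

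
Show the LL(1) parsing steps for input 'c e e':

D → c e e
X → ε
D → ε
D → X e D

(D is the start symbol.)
Stack is shown with the top on the left.

Stack    Input    Action
------------------------
D $      c e e $  output D → c e e
c e e $  c e e $  match 'c'
e e $    e e $    match 'e'
e $      e $      match 'e'
$        $        accept

The string is accepted.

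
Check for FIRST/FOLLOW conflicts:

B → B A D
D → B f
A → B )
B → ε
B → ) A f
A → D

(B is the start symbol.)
A FIRST/FOLLOW conflict occurs when a non-terminal N has a nullable alternative N → β (β ⇒* ε) and another alternative N → α with FIRST(α) ∩ FOLLOW(N) ≠ ∅: on such a lookahead the parser cannot decide between expanding α and letting N vanish via β.

Nullable non-terminals: B.
FIRST sets used below: FIRST(B) = { ')', 'f', ε }, FIRST(A) = { ')', 'f' }

B: nullable alternative(s) B → ε; FOLLOW(B) = { $, ')', 'f' }
  B → B A D: FIRST \ {ε} = { ')', 'f' } — overlaps FOLLOW(B) on { ')', 'f' }: CONFLICT
  B → ε: FIRST \ {ε} = { } — this is the only nullable alternative, skip
  B → ) A f: FIRST \ {ε} = { ')' } — overlaps FOLLOW(B) on { ')' }: CONFLICT

A, D have no nullable alternative, so no FIRST/FOLLOW check is needed there.

So the grammar has 2 FIRST/FOLLOW conflicts (marked CONFLICT above).

Answer: Yes. B → B A D with FOLLOW(B) on { ')', 'f' }; B → ')' A f with FOLLOW(B) on { ')' }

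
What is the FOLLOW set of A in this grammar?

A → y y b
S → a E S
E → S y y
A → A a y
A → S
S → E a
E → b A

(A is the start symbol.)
{ $, 'a', 'b' }

To compute FOLLOW(A), find every occurrence of A on a right-hand side N → α A β: add FIRST(β) \ {ε}, and if β is empty or nullable also add FOLLOW(N). Iterate to a fixed point.

A is the start symbol, so $ ∈ FOLLOW(A).
In A → A a y: A is followed by a y, add FIRST(a y) \ {ε} = { 'a' }
In E → b A: A is at the end, add FOLLOW(E)

The FOLLOW sets referred to above (computed the same way, to a fixed point):
  FOLLOW(E) = { 'a', 'b' }

Taking the union: FOLLOW(A) = { $, 'a', 'b' }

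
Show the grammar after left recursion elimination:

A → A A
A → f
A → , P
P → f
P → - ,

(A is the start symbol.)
A is directly left-recursive. The standard transformation for
  A → A α₁ | ... | A α_m | β₁ | ... | β_n
is
  A  → β₁ A' | ... | β_n A'
  A' → α₁ A' | ... | α_m A' | ε

A → f becomes A → f A'
A → , P becomes A → , P A'
A → A A becomes A' → A A'
Add A' → ε

Productions for other non-terminals are unchanged:
  P → f
  P → - ,

Resulting grammar:
A → f A'
A → , P A'
A' → A A'
A' → ε
P → f
P → - ,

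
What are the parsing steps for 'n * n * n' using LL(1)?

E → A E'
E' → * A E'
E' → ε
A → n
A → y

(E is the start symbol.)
LL(1) parsing maintains a stack (initially the start symbol over $) and the input. At each step: if the stack top is a terminal, match it against the current input token; if it is a non-terminal N, replace it with the RHS of M[N, lookahead] (the unique production whose predict set contains the lookahead).

Stack is shown with the top on the left.

Stack     Input        Action
-----------------------------
E $       n * n * n $  output E → A E'
A E' $    n * n * n $  output A → n
n E' $    n * n * n $  match 'n'
E' $      * n * n $    output E' → * A E'
* A E' $  * n * n $    match '*'
A E' $    n * n $      output A → n
n E' $    n * n $      match 'n'
E' $      * n $        output E' → * A E'
* A E' $  * n $        match '*'
A E' $    n $          output A → n
n E' $    n $          match 'n'
E' $      $            output E' → ε
$         $            accept

The string is accepted.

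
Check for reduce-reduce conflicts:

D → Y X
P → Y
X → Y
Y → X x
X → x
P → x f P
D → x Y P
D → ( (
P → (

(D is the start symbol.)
Yes — I10: [P → Y .] vs [X → Y .]

A reduce-reduce conflict occurs when an LR(0) state has two complete items [A → α .] and [B → β .] — both call for a reduction, and with no lookahead the parser cannot choose between them.

Augment with D' → D and build the canonical LR(0) collection (I0 = CLOSURE({[D' → . D]}), then GOTO on every symbol after a dot until no new states appear). It has 18 states:
  I0: { [D → . ( (], [D → . Y X], [D → . x Y P], [D' → . D], [X → . Y], [X → . x], [Y → . X x] }  — shift
  I1: { [D → ( . (] }  — shift
  I2: { [D' → D .] }  — accept
  I3: { [Y → X . x] }  — shift
  I4: { [D → Y . X], [X → . Y], [X → . x], [X → Y .], [Y → . X x] }  — shift, reduce
  I5: { [D → x . Y P], [X → . Y], [X → . x], [X → x .], [Y → . X x] }  — shift, reduce
  I6: { [D → x Y . P], [P → . (], [P → . Y], [P → . x f P], [X → . Y], [X → . x], [X → Y .], [Y → . X x] }  — shift, reduce
  I7: { [X → x .] }  — reduce
  I8: { [P → ( .] }  — reduce
  I9: { [D → x Y P .] }  — reduce
  I10: { [P → Y .], [X → Y .] }  — 2 reduces
  I11: { [P → x . f P], [X → x .] }  — shift, reduce
  I12: { [P → . (], [P → . Y], [P → . x f P], [P → x f . P], [X → . Y], [X → . x], [Y → . X x] }  — shift
  I13: { [P → x f P .] }  — reduce
  I14: { [D → Y X .], [Y → X . x] }  — shift, reduce
  I15: { [X → Y .] }  — reduce
  I16: { [Y → X x .] }  — reduce
  I17: { [D → ( ( .] }  — reduce

I10 contains complete items [P → Y .], [X → Y .] — reduce-reduce conflict.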